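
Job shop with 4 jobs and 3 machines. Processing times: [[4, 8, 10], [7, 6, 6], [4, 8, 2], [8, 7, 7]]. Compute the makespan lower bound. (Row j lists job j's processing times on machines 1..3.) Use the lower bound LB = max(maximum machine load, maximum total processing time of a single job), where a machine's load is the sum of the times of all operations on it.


Machine loads:
  Machine 1: 4 + 7 + 4 + 8 = 23
  Machine 2: 8 + 6 + 8 + 7 = 29
  Machine 3: 10 + 6 + 2 + 7 = 25
Max machine load = 29
Job totals:
  Job 1: 22
  Job 2: 19
  Job 3: 14
  Job 4: 22
Max job total = 22
Lower bound = max(29, 22) = 29

29


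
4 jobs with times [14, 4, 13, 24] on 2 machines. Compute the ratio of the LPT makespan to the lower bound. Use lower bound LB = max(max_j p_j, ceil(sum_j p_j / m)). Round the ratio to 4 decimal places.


LPT order: [24, 14, 13, 4]
Machine loads after assignment: [28, 27]
LPT makespan = 28
Lower bound = max(max_job, ceil(total/2)) = max(24, 28) = 28
Ratio = 28 / 28 = 1.0

1.0


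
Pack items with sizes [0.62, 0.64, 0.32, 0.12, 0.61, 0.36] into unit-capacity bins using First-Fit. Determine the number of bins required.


Place items sequentially using First-Fit:
  Item 0.62 -> new Bin 1
  Item 0.64 -> new Bin 2
  Item 0.32 -> Bin 1 (now 0.94)
  Item 0.12 -> Bin 2 (now 0.76)
  Item 0.61 -> new Bin 3
  Item 0.36 -> Bin 3 (now 0.97)
Total bins used = 3

3


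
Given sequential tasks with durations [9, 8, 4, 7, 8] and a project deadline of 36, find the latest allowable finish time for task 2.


LF(activity 2) = deadline - sum of successor durations
Successors: activities 3 through 5 with durations [4, 7, 8]
Sum of successor durations = 19
LF = 36 - 19 = 17

17


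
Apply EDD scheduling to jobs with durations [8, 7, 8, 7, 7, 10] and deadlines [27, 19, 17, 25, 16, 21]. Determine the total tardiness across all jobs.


Sort by due date (EDD order): [(7, 16), (8, 17), (7, 19), (10, 21), (7, 25), (8, 27)]
Compute completion times and tardiness:
  Job 1: p=7, d=16, C=7, tardiness=max(0,7-16)=0
  Job 2: p=8, d=17, C=15, tardiness=max(0,15-17)=0
  Job 3: p=7, d=19, C=22, tardiness=max(0,22-19)=3
  Job 4: p=10, d=21, C=32, tardiness=max(0,32-21)=11
  Job 5: p=7, d=25, C=39, tardiness=max(0,39-25)=14
  Job 6: p=8, d=27, C=47, tardiness=max(0,47-27)=20
Total tardiness = 48

48


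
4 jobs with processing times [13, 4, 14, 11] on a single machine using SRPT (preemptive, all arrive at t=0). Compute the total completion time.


Since all jobs arrive at t=0, SRPT equals SPT ordering.
SPT order: [4, 11, 13, 14]
Completion times:
  Job 1: p=4, C=4
  Job 2: p=11, C=15
  Job 3: p=13, C=28
  Job 4: p=14, C=42
Total completion time = 4 + 15 + 28 + 42 = 89

89


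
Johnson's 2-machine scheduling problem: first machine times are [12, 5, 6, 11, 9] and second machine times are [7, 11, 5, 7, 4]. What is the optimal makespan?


Apply Johnson's rule:
  Group 1 (a <= b): [(2, 5, 11)]
  Group 2 (a > b): [(1, 12, 7), (4, 11, 7), (3, 6, 5), (5, 9, 4)]
Optimal job order: [2, 1, 4, 3, 5]
Schedule:
  Job 2: M1 done at 5, M2 done at 16
  Job 1: M1 done at 17, M2 done at 24
  Job 4: M1 done at 28, M2 done at 35
  Job 3: M1 done at 34, M2 done at 40
  Job 5: M1 done at 43, M2 done at 47
Makespan = 47

47


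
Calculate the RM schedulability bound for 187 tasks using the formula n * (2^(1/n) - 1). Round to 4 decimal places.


Compute 2^(1/187) = 1.0037135476
Subtract 1: 1.0037135476 - 1 = 0.0037135476
Multiply by n: 187 * 0.0037135476 = 0.6944334012
Round to 4 dp: 0.6944

0.6944


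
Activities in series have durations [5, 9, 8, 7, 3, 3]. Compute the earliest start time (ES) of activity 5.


Activity 5 starts after activities 1 through 4 complete.
Predecessor durations: [5, 9, 8, 7]
ES = 5 + 9 + 8 + 7 = 29

29


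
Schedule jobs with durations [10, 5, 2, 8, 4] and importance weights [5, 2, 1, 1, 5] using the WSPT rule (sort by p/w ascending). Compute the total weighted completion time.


Compute p/w ratios and sort ascending (WSPT): [(4, 5), (10, 5), (2, 1), (5, 2), (8, 1)]
Compute weighted completion times:
  Job (p=4,w=5): C=4, w*C=5*4=20
  Job (p=10,w=5): C=14, w*C=5*14=70
  Job (p=2,w=1): C=16, w*C=1*16=16
  Job (p=5,w=2): C=21, w*C=2*21=42
  Job (p=8,w=1): C=29, w*C=1*29=29
Total weighted completion time = 177

177


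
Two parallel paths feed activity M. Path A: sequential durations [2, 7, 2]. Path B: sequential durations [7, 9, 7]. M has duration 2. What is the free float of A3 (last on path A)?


ES(A3) = sum of predecessors on chain A = 9
EF(A3) = ES + duration = 9 + 2 = 11
Successor of A3 is M. ES(M) = max(sum(A), sum(B)) = max(11, 23) = 23
Free float = ES(successor) - EF(current) = 23 - 11 = 12

12


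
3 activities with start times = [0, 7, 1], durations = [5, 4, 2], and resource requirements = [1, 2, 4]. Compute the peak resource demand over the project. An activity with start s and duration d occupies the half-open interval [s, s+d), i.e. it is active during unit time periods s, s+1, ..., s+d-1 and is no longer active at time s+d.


Each activity i is active on [start_i, start_i + duration_i).
Compute total resource usage per time slot:
  t=0: active resources = [1], total = 1
  t=1: active resources = [1, 4], total = 5
  t=2: active resources = [1, 4], total = 5
  t=3: active resources = [1], total = 1
  t=4: active resources = [1], total = 1
  t=5: active resources = [], total = 0
  t=6: active resources = [], total = 0
  t=7: active resources = [2], total = 2
  t=8: active resources = [2], total = 2
  t=9: active resources = [2], total = 2
  t=10: active resources = [2], total = 2
Peak resource demand = 5

5


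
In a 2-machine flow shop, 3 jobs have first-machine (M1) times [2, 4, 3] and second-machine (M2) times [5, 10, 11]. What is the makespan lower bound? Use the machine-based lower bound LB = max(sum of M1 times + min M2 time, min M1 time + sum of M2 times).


LB1 = sum(M1 times) + min(M2 times) = 9 + 5 = 14
LB2 = min(M1 times) + sum(M2 times) = 2 + 26 = 28
Lower bound = max(LB1, LB2) = max(14, 28) = 28

28


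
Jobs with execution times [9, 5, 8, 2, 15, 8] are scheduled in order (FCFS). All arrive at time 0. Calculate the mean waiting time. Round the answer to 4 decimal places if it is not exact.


FCFS order (as given): [9, 5, 8, 2, 15, 8]
Waiting times:
  Job 1: wait = 0
  Job 2: wait = 9
  Job 3: wait = 14
  Job 4: wait = 22
  Job 5: wait = 24
  Job 6: wait = 39
Sum of waiting times = 108
Average waiting time = 108/6 = 18.0

18.0


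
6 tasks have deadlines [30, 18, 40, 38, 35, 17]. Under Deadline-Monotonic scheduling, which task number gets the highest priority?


Sort tasks by relative deadline (ascending):
  Task 6: deadline = 17
  Task 2: deadline = 18
  Task 1: deadline = 30
  Task 5: deadline = 35
  Task 4: deadline = 38
  Task 3: deadline = 40
Priority order (highest first): [6, 2, 1, 5, 4, 3]
Highest priority task = 6

6


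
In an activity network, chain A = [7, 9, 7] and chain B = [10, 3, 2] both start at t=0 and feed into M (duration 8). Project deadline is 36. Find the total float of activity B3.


Forward pass: ES(B3) = sum of predecessors on chain B = 13
EF = ES + duration = 13 + 2 = 15
Backward pass: LF(M) = deadline = 36; LS(M) = 36 - 8 = 28
LF(B3) = LS(M) - sum(successors on chain B) = 28 - 0 = 28
LS = LF - duration = 28 - 2 = 26
Total float = LS - ES = 26 - 13 = 13

13


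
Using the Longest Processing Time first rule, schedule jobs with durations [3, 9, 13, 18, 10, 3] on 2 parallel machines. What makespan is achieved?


Sort jobs in decreasing order (LPT): [18, 13, 10, 9, 3, 3]
Assign each job to the least loaded machine:
  Machine 1: jobs [18, 9], load = 27
  Machine 2: jobs [13, 10, 3, 3], load = 29
Makespan = max load = 29

29


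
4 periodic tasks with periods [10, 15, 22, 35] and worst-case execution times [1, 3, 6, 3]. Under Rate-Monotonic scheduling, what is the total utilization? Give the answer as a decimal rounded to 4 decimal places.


Compute individual utilizations (exact fractions):
  Task 1: C/T = 1/10 (approx. 0.1)
  Task 2: C/T = 3/15 = 1/5 (approx. 0.2)
  Task 3: C/T = 6/22 = 3/11 (approx. 0.2727)
  Task 4: C/T = 3/35 (approx. 0.0857)
Total utilization U = 1/10 + 1/5 + 3/11 + 3/35 = 507/770
Rounded to 4 decimal places: U = 0.6584
RM (Liu & Layland) bound for 4 tasks = 0.756828; compare with U = 507/770 (approx. 0.658442)
U <= bound, so schedulable by RM sufficient condition.

0.6584


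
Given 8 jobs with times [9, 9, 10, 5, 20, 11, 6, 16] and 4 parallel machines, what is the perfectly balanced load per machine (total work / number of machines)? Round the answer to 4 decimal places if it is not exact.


Total processing time = 9 + 9 + 10 + 5 + 20 + 11 + 6 + 16 = 86
Number of machines = 4
Ideal balanced load = 86 / 4 = 21.5

21.5


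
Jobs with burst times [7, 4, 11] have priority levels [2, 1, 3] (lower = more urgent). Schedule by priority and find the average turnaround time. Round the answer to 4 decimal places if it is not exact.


Sort by priority (ascending = highest first):
Order: [(1, 4), (2, 7), (3, 11)]
Completion times:
  Priority 1, burst=4, C=4
  Priority 2, burst=7, C=11
  Priority 3, burst=11, C=22
Average turnaround = 37/3 = 12.3333

12.3333


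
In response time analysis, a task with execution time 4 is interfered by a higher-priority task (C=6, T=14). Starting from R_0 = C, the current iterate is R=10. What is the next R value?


R_next = C + ceil(R_prev / T_hp) * C_hp
ceil(10 / 14) = ceil(0.7143) = 1
Interference = 1 * 6 = 6
R_next = 4 + 6 = 10
R_next = R_prev, so the iteration has converged (response time = 10).

10


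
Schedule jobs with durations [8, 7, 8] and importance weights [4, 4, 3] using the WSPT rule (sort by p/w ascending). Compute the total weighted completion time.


Compute p/w ratios and sort ascending (WSPT): [(7, 4), (8, 4), (8, 3)]
Compute weighted completion times:
  Job (p=7,w=4): C=7, w*C=4*7=28
  Job (p=8,w=4): C=15, w*C=4*15=60
  Job (p=8,w=3): C=23, w*C=3*23=69
Total weighted completion time = 157

157


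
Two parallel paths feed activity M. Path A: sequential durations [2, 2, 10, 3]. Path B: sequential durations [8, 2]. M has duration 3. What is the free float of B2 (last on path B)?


ES(B2) = sum of predecessors on chain B = 8
EF(B2) = ES + duration = 8 + 2 = 10
Successor of B2 is M. ES(M) = max(sum(A), sum(B)) = max(17, 10) = 17
Free float = ES(successor) - EF(current) = 17 - 10 = 7

7


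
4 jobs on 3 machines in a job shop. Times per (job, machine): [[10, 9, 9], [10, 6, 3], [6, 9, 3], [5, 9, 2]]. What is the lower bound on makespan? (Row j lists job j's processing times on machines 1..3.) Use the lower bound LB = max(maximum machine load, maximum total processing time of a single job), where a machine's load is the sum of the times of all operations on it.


Machine loads:
  Machine 1: 10 + 10 + 6 + 5 = 31
  Machine 2: 9 + 6 + 9 + 9 = 33
  Machine 3: 9 + 3 + 3 + 2 = 17
Max machine load = 33
Job totals:
  Job 1: 28
  Job 2: 19
  Job 3: 18
  Job 4: 16
Max job total = 28
Lower bound = max(33, 28) = 33

33


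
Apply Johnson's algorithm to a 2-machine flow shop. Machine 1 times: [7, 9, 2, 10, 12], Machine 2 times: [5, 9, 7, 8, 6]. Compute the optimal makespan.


Apply Johnson's rule:
  Group 1 (a <= b): [(3, 2, 7), (2, 9, 9)]
  Group 2 (a > b): [(4, 10, 8), (5, 12, 6), (1, 7, 5)]
Optimal job order: [3, 2, 4, 5, 1]
Schedule:
  Job 3: M1 done at 2, M2 done at 9
  Job 2: M1 done at 11, M2 done at 20
  Job 4: M1 done at 21, M2 done at 29
  Job 5: M1 done at 33, M2 done at 39
  Job 1: M1 done at 40, M2 done at 45
Makespan = 45

45


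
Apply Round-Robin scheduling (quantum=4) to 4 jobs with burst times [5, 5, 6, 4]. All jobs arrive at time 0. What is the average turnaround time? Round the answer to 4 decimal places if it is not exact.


Time quantum = 4
Execution trace:
  J1 runs 4 units, time = 4
  J2 runs 4 units, time = 8
  J3 runs 4 units, time = 12
  J4 runs 4 units, time = 16
  J1 runs 1 units, time = 17
  J2 runs 1 units, time = 18
  J3 runs 2 units, time = 20
Finish times: [17, 18, 20, 16]
Average turnaround = 71/4 = 17.75

17.75


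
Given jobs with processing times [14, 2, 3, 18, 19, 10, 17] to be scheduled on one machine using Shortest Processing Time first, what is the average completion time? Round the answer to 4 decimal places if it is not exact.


Sort jobs by processing time (SPT order): [2, 3, 10, 14, 17, 18, 19]
Compute completion times sequentially:
  Job 1: processing = 2, completes at 2
  Job 2: processing = 3, completes at 5
  Job 3: processing = 10, completes at 15
  Job 4: processing = 14, completes at 29
  Job 5: processing = 17, completes at 46
  Job 6: processing = 18, completes at 64
  Job 7: processing = 19, completes at 83
Sum of completion times = 244
Average completion time = 244/7 = 34.8571

34.8571


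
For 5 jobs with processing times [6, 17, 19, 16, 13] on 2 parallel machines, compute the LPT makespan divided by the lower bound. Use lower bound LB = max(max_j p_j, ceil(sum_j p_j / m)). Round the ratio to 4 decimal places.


LPT order: [19, 17, 16, 13, 6]
Machine loads after assignment: [38, 33]
LPT makespan = 38
Lower bound = max(max_job, ceil(total/2)) = max(19, 36) = 36
Ratio = 38 / 36 = 1.0556

1.0556


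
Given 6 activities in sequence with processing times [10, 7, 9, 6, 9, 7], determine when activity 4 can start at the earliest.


Activity 4 starts after activities 1 through 3 complete.
Predecessor durations: [10, 7, 9]
ES = 10 + 7 + 9 = 26

26


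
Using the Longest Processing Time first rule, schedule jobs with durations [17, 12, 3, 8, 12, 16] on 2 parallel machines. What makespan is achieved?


Sort jobs in decreasing order (LPT): [17, 16, 12, 12, 8, 3]
Assign each job to the least loaded machine:
  Machine 1: jobs [17, 12, 3], load = 32
  Machine 2: jobs [16, 12, 8], load = 36
Makespan = max load = 36

36


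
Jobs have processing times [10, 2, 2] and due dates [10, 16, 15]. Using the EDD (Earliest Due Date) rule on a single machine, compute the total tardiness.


Sort by due date (EDD order): [(10, 10), (2, 15), (2, 16)]
Compute completion times and tardiness:
  Job 1: p=10, d=10, C=10, tardiness=max(0,10-10)=0
  Job 2: p=2, d=15, C=12, tardiness=max(0,12-15)=0
  Job 3: p=2, d=16, C=14, tardiness=max(0,14-16)=0
Total tardiness = 0

0


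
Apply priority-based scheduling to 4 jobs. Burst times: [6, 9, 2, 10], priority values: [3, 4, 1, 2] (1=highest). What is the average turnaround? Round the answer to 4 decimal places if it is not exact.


Sort by priority (ascending = highest first):
Order: [(1, 2), (2, 10), (3, 6), (4, 9)]
Completion times:
  Priority 1, burst=2, C=2
  Priority 2, burst=10, C=12
  Priority 3, burst=6, C=18
  Priority 4, burst=9, C=27
Average turnaround = 59/4 = 14.75

14.75


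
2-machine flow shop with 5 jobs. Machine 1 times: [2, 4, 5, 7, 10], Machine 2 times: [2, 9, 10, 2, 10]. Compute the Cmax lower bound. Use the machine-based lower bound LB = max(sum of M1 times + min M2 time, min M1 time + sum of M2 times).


LB1 = sum(M1 times) + min(M2 times) = 28 + 2 = 30
LB2 = min(M1 times) + sum(M2 times) = 2 + 33 = 35
Lower bound = max(LB1, LB2) = max(30, 35) = 35

35


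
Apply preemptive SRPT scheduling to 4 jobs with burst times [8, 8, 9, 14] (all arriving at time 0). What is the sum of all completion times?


Since all jobs arrive at t=0, SRPT equals SPT ordering.
SPT order: [8, 8, 9, 14]
Completion times:
  Job 1: p=8, C=8
  Job 2: p=8, C=16
  Job 3: p=9, C=25
  Job 4: p=14, C=39
Total completion time = 8 + 16 + 25 + 39 = 88

88


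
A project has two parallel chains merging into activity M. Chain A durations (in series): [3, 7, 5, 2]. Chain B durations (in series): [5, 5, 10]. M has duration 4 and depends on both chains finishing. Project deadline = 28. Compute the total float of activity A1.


Forward pass: ES(A1) = sum of predecessors on chain A = 0
EF = ES + duration = 0 + 3 = 3
Backward pass: LF(M) = deadline = 28; LS(M) = 28 - 4 = 24
LF(A1) = LS(M) - sum(successors on chain A) = 24 - 14 = 10
LS = LF - duration = 10 - 3 = 7
Total float = LS - ES = 7 - 0 = 7

7


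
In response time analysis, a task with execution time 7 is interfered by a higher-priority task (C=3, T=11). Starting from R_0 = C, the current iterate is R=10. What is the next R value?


R_next = C + ceil(R_prev / T_hp) * C_hp
ceil(10 / 11) = ceil(0.9091) = 1
Interference = 1 * 3 = 3
R_next = 7 + 3 = 10
R_next = R_prev, so the iteration has converged (response time = 10).

10


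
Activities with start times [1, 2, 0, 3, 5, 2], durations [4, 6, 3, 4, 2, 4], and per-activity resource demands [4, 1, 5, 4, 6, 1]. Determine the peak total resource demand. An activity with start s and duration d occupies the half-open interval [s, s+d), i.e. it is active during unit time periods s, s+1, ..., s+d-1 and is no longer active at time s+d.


Each activity i is active on [start_i, start_i + duration_i).
Compute total resource usage per time slot:
  t=0: active resources = [5], total = 5
  t=1: active resources = [4, 5], total = 9
  t=2: active resources = [4, 1, 5, 1], total = 11
  t=3: active resources = [4, 1, 4, 1], total = 10
  t=4: active resources = [4, 1, 4, 1], total = 10
  t=5: active resources = [1, 4, 6, 1], total = 12
  t=6: active resources = [1, 4, 6], total = 11
  t=7: active resources = [1], total = 1
Peak resource demand = 12

12


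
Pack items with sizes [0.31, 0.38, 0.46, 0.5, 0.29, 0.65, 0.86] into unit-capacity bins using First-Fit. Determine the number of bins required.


Place items sequentially using First-Fit:
  Item 0.31 -> new Bin 1
  Item 0.38 -> Bin 1 (now 0.69)
  Item 0.46 -> new Bin 2
  Item 0.5 -> Bin 2 (now 0.96)
  Item 0.29 -> Bin 1 (now 0.98)
  Item 0.65 -> new Bin 3
  Item 0.86 -> new Bin 4
Total bins used = 4

4


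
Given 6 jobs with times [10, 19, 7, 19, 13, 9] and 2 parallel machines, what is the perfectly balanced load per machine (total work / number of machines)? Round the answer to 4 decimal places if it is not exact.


Total processing time = 10 + 19 + 7 + 19 + 13 + 9 = 77
Number of machines = 2
Ideal balanced load = 77 / 2 = 38.5

38.5


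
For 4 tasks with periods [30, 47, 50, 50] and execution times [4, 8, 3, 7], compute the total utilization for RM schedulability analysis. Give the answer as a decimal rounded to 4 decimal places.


Compute individual utilizations (exact fractions):
  Task 1: C/T = 4/30 = 2/15 (approx. 0.1333)
  Task 2: C/T = 8/47 (approx. 0.1702)
  Task 3: C/T = 3/50 (approx. 0.06)
  Task 4: C/T = 7/50 (approx. 0.14)
Total utilization U = 2/15 + 8/47 + 3/50 + 7/50 = 71/141
Rounded to 4 decimal places: U = 0.5035
RM (Liu & Layland) bound for 4 tasks = 0.756828; compare with U = 71/141 (approx. 0.503546)
U <= bound, so schedulable by RM sufficient condition.

0.5035


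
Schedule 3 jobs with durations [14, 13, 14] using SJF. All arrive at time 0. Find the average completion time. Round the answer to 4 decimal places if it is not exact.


SJF order (ascending): [13, 14, 14]
Completion times:
  Job 1: burst=13, C=13
  Job 2: burst=14, C=27
  Job 3: burst=14, C=41
Average completion = 81/3 = 27.0

27.0


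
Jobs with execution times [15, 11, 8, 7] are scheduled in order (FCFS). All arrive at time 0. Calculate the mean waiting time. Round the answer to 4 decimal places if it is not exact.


FCFS order (as given): [15, 11, 8, 7]
Waiting times:
  Job 1: wait = 0
  Job 2: wait = 15
  Job 3: wait = 26
  Job 4: wait = 34
Sum of waiting times = 75
Average waiting time = 75/4 = 18.75

18.75


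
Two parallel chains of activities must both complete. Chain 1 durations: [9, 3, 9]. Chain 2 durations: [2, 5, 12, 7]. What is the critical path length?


Path A total = 9 + 3 + 9 = 21
Path B total = 2 + 5 + 12 + 7 = 26
Critical path = longest path = max(21, 26) = 26

26


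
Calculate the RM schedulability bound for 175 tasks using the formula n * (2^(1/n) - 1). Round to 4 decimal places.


Compute 2^(1/175) = 1.0039686955
Subtract 1: 1.0039686955 - 1 = 0.0039686955
Multiply by n: 175 * 0.0039686955 = 0.6945217125
Round to 4 dp: 0.6945

0.6945


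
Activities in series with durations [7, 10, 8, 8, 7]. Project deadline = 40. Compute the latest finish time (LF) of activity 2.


LF(activity 2) = deadline - sum of successor durations
Successors: activities 3 through 5 with durations [8, 8, 7]
Sum of successor durations = 23
LF = 40 - 23 = 17

17


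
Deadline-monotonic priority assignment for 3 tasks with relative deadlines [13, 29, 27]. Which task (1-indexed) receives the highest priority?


Sort tasks by relative deadline (ascending):
  Task 1: deadline = 13
  Task 3: deadline = 27
  Task 2: deadline = 29
Priority order (highest first): [1, 3, 2]
Highest priority task = 1

1


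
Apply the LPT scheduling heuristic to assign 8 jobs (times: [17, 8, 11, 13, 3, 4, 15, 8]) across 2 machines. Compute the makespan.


Sort jobs in decreasing order (LPT): [17, 15, 13, 11, 8, 8, 4, 3]
Assign each job to the least loaded machine:
  Machine 1: jobs [17, 11, 8, 4], load = 40
  Machine 2: jobs [15, 13, 8, 3], load = 39
Makespan = max load = 40

40


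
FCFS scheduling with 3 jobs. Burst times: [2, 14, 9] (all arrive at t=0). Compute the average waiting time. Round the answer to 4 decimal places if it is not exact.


FCFS order (as given): [2, 14, 9]
Waiting times:
  Job 1: wait = 0
  Job 2: wait = 2
  Job 3: wait = 16
Sum of waiting times = 18
Average waiting time = 18/3 = 6.0

6.0


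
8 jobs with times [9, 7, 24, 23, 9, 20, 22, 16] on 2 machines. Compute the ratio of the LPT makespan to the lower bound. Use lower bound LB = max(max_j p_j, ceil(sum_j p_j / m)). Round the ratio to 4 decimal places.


LPT order: [24, 23, 22, 20, 16, 9, 9, 7]
Machine loads after assignment: [67, 63]
LPT makespan = 67
Lower bound = max(max_job, ceil(total/2)) = max(24, 65) = 65
Ratio = 67 / 65 = 1.0308

1.0308


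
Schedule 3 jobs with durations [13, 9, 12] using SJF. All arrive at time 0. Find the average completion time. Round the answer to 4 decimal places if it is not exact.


SJF order (ascending): [9, 12, 13]
Completion times:
  Job 1: burst=9, C=9
  Job 2: burst=12, C=21
  Job 3: burst=13, C=34
Average completion = 64/3 = 21.3333

21.3333


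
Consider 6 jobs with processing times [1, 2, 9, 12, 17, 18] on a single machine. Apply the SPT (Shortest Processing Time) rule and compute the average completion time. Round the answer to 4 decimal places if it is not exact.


Sort jobs by processing time (SPT order): [1, 2, 9, 12, 17, 18]
Compute completion times sequentially:
  Job 1: processing = 1, completes at 1
  Job 2: processing = 2, completes at 3
  Job 3: processing = 9, completes at 12
  Job 4: processing = 12, completes at 24
  Job 5: processing = 17, completes at 41
  Job 6: processing = 18, completes at 59
Sum of completion times = 140
Average completion time = 140/6 = 23.3333

23.3333


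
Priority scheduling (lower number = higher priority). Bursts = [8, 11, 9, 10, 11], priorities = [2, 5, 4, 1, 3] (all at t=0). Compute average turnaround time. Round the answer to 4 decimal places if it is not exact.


Sort by priority (ascending = highest first):
Order: [(1, 10), (2, 8), (3, 11), (4, 9), (5, 11)]
Completion times:
  Priority 1, burst=10, C=10
  Priority 2, burst=8, C=18
  Priority 3, burst=11, C=29
  Priority 4, burst=9, C=38
  Priority 5, burst=11, C=49
Average turnaround = 144/5 = 28.8

28.8


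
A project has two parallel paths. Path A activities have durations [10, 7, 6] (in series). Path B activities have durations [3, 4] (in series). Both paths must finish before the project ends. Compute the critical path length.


Path A total = 10 + 7 + 6 = 23
Path B total = 3 + 4 = 7
Critical path = longest path = max(23, 7) = 23

23


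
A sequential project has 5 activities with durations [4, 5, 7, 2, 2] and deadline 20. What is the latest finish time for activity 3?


LF(activity 3) = deadline - sum of successor durations
Successors: activities 4 through 5 with durations [2, 2]
Sum of successor durations = 4
LF = 20 - 4 = 16

16


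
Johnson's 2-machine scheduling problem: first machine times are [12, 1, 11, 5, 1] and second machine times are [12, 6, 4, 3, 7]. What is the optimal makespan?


Apply Johnson's rule:
  Group 1 (a <= b): [(2, 1, 6), (5, 1, 7), (1, 12, 12)]
  Group 2 (a > b): [(3, 11, 4), (4, 5, 3)]
Optimal job order: [2, 5, 1, 3, 4]
Schedule:
  Job 2: M1 done at 1, M2 done at 7
  Job 5: M1 done at 2, M2 done at 14
  Job 1: M1 done at 14, M2 done at 26
  Job 3: M1 done at 25, M2 done at 30
  Job 4: M1 done at 30, M2 done at 33
Makespan = 33

33


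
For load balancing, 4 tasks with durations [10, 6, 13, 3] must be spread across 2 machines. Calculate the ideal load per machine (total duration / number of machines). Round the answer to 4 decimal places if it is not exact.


Total processing time = 10 + 6 + 13 + 3 = 32
Number of machines = 2
Ideal balanced load = 32 / 2 = 16.0

16.0


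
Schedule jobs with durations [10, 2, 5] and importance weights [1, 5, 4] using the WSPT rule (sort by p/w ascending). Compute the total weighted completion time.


Compute p/w ratios and sort ascending (WSPT): [(2, 5), (5, 4), (10, 1)]
Compute weighted completion times:
  Job (p=2,w=5): C=2, w*C=5*2=10
  Job (p=5,w=4): C=7, w*C=4*7=28
  Job (p=10,w=1): C=17, w*C=1*17=17
Total weighted completion time = 55

55


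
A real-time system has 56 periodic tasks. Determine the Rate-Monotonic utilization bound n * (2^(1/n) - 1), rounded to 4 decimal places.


Compute 2^(1/56) = 1.0124545481
Subtract 1: 1.0124545481 - 1 = 0.0124545481
Multiply by n: 56 * 0.0124545481 = 0.6974546936
Round to 4 dp: 0.6975

0.6975


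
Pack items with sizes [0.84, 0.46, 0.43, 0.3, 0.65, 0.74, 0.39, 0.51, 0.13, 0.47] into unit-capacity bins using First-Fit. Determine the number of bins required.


Place items sequentially using First-Fit:
  Item 0.84 -> new Bin 1
  Item 0.46 -> new Bin 2
  Item 0.43 -> Bin 2 (now 0.89)
  Item 0.3 -> new Bin 3
  Item 0.65 -> Bin 3 (now 0.95)
  Item 0.74 -> new Bin 4
  Item 0.39 -> new Bin 5
  Item 0.51 -> Bin 5 (now 0.9)
  Item 0.13 -> Bin 1 (now 0.97)
  Item 0.47 -> new Bin 6
Total bins used = 6

6


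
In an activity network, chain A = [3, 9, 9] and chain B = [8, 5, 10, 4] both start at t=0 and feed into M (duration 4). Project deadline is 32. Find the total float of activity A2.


Forward pass: ES(A2) = sum of predecessors on chain A = 3
EF = ES + duration = 3 + 9 = 12
Backward pass: LF(M) = deadline = 32; LS(M) = 32 - 4 = 28
LF(A2) = LS(M) - sum(successors on chain A) = 28 - 9 = 19
LS = LF - duration = 19 - 9 = 10
Total float = LS - ES = 10 - 3 = 7

7


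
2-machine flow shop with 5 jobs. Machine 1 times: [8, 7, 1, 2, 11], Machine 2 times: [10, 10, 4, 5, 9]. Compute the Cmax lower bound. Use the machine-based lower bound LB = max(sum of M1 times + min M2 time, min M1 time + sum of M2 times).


LB1 = sum(M1 times) + min(M2 times) = 29 + 4 = 33
LB2 = min(M1 times) + sum(M2 times) = 1 + 38 = 39
Lower bound = max(LB1, LB2) = max(33, 39) = 39

39


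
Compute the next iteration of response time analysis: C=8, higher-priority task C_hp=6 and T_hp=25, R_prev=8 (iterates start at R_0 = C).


R_next = C + ceil(R_prev / T_hp) * C_hp
ceil(8 / 25) = ceil(0.32) = 1
Interference = 1 * 6 = 6
R_next = 8 + 6 = 14

14


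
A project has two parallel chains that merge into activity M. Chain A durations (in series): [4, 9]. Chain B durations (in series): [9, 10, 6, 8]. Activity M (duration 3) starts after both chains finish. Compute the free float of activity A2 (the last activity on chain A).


ES(A2) = sum of predecessors on chain A = 4
EF(A2) = ES + duration = 4 + 9 = 13
Successor of A2 is M. ES(M) = max(sum(A), sum(B)) = max(13, 33) = 33
Free float = ES(successor) - EF(current) = 33 - 13 = 20

20


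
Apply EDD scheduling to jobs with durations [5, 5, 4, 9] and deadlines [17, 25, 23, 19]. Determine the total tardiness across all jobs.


Sort by due date (EDD order): [(5, 17), (9, 19), (4, 23), (5, 25)]
Compute completion times and tardiness:
  Job 1: p=5, d=17, C=5, tardiness=max(0,5-17)=0
  Job 2: p=9, d=19, C=14, tardiness=max(0,14-19)=0
  Job 3: p=4, d=23, C=18, tardiness=max(0,18-23)=0
  Job 4: p=5, d=25, C=23, tardiness=max(0,23-25)=0
Total tardiness = 0

0


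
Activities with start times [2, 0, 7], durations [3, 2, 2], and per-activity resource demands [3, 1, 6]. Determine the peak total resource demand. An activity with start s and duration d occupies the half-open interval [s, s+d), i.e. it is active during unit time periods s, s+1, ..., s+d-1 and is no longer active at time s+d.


Each activity i is active on [start_i, start_i + duration_i).
Compute total resource usage per time slot:
  t=0: active resources = [1], total = 1
  t=1: active resources = [1], total = 1
  t=2: active resources = [3], total = 3
  t=3: active resources = [3], total = 3
  t=4: active resources = [3], total = 3
  t=5: active resources = [], total = 0
  t=6: active resources = [], total = 0
  t=7: active resources = [6], total = 6
  t=8: active resources = [6], total = 6
Peak resource demand = 6

6


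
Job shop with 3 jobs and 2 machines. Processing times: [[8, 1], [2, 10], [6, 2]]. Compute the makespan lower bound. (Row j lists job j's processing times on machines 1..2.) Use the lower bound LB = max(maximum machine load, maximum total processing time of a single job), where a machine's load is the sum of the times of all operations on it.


Machine loads:
  Machine 1: 8 + 2 + 6 = 16
  Machine 2: 1 + 10 + 2 = 13
Max machine load = 16
Job totals:
  Job 1: 9
  Job 2: 12
  Job 3: 8
Max job total = 12
Lower bound = max(16, 12) = 16

16


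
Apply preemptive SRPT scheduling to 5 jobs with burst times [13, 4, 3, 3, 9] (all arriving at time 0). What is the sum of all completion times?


Since all jobs arrive at t=0, SRPT equals SPT ordering.
SPT order: [3, 3, 4, 9, 13]
Completion times:
  Job 1: p=3, C=3
  Job 2: p=3, C=6
  Job 3: p=4, C=10
  Job 4: p=9, C=19
  Job 5: p=13, C=32
Total completion time = 3 + 6 + 10 + 19 + 32 = 70

70


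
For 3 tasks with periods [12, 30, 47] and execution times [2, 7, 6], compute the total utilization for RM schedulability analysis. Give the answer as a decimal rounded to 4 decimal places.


Compute individual utilizations (exact fractions):
  Task 1: C/T = 2/12 = 1/6 (approx. 0.1667)
  Task 2: C/T = 7/30 (approx. 0.2333)
  Task 3: C/T = 6/47 (approx. 0.1277)
Total utilization U = 1/6 + 7/30 + 6/47 = 124/235
Rounded to 4 decimal places: U = 0.5277
RM (Liu & Layland) bound for 3 tasks = 0.779763; compare with U = 124/235 (approx. 0.527660)
U <= bound, so schedulable by RM sufficient condition.

0.5277


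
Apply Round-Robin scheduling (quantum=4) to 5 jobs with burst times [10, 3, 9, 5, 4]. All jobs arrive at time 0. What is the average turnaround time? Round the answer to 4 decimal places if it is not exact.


Time quantum = 4
Execution trace:
  J1 runs 4 units, time = 4
  J2 runs 3 units, time = 7
  J3 runs 4 units, time = 11
  J4 runs 4 units, time = 15
  J5 runs 4 units, time = 19
  J1 runs 4 units, time = 23
  J3 runs 4 units, time = 27
  J4 runs 1 units, time = 28
  J1 runs 2 units, time = 30
  J3 runs 1 units, time = 31
Finish times: [30, 7, 31, 28, 19]
Average turnaround = 115/5 = 23.0

23.0


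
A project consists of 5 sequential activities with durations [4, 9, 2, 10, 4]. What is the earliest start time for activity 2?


Activity 2 starts after activities 1 through 1 complete.
Predecessor durations: [4]
ES = 4 = 4

4


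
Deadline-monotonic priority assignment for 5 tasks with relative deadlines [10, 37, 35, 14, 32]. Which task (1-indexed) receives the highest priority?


Sort tasks by relative deadline (ascending):
  Task 1: deadline = 10
  Task 4: deadline = 14
  Task 5: deadline = 32
  Task 3: deadline = 35
  Task 2: deadline = 37
Priority order (highest first): [1, 4, 5, 3, 2]
Highest priority task = 1

1


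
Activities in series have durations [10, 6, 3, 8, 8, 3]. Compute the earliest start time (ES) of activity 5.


Activity 5 starts after activities 1 through 4 complete.
Predecessor durations: [10, 6, 3, 8]
ES = 10 + 6 + 3 + 8 = 27

27


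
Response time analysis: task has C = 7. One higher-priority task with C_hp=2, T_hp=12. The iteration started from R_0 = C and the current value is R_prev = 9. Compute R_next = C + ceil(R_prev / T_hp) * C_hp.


R_next = C + ceil(R_prev / T_hp) * C_hp
ceil(9 / 12) = ceil(0.75) = 1
Interference = 1 * 2 = 2
R_next = 7 + 2 = 9
R_next = R_prev, so the iteration has converged (response time = 9).

9


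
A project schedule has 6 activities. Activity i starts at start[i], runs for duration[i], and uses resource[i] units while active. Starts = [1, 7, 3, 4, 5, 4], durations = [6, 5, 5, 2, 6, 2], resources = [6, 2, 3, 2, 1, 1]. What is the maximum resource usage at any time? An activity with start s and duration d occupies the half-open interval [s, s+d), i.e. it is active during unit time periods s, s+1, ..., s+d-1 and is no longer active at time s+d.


Each activity i is active on [start_i, start_i + duration_i).
Compute total resource usage per time slot:
  t=0: active resources = [], total = 0
  t=1: active resources = [6], total = 6
  t=2: active resources = [6], total = 6
  t=3: active resources = [6, 3], total = 9
  t=4: active resources = [6, 3, 2, 1], total = 12
  t=5: active resources = [6, 3, 2, 1, 1], total = 13
  t=6: active resources = [6, 3, 1], total = 10
  t=7: active resources = [2, 3, 1], total = 6
  t=8: active resources = [2, 1], total = 3
  t=9: active resources = [2, 1], total = 3
  t=10: active resources = [2, 1], total = 3
  t=11: active resources = [2], total = 2
Peak resource demand = 13

13


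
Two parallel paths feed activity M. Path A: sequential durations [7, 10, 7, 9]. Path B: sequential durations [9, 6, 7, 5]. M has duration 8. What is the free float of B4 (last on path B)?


ES(B4) = sum of predecessors on chain B = 22
EF(B4) = ES + duration = 22 + 5 = 27
Successor of B4 is M. ES(M) = max(sum(A), sum(B)) = max(33, 27) = 33
Free float = ES(successor) - EF(current) = 33 - 27 = 6

6


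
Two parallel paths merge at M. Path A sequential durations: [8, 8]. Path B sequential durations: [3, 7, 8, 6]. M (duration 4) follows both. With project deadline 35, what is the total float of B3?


Forward pass: ES(B3) = sum of predecessors on chain B = 10
EF = ES + duration = 10 + 8 = 18
Backward pass: LF(M) = deadline = 35; LS(M) = 35 - 4 = 31
LF(B3) = LS(M) - sum(successors on chain B) = 31 - 6 = 25
LS = LF - duration = 25 - 8 = 17
Total float = LS - ES = 17 - 10 = 7

7


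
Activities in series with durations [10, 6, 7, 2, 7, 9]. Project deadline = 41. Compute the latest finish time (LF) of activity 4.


LF(activity 4) = deadline - sum of successor durations
Successors: activities 5 through 6 with durations [7, 9]
Sum of successor durations = 16
LF = 41 - 16 = 25

25


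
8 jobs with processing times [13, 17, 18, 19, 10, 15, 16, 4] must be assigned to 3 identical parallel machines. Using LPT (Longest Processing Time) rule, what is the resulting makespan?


Sort jobs in decreasing order (LPT): [19, 18, 17, 16, 15, 13, 10, 4]
Assign each job to the least loaded machine:
  Machine 1: jobs [19, 13, 10], load = 42
  Machine 2: jobs [18, 15, 4], load = 37
  Machine 3: jobs [17, 16], load = 33
Makespan = max load = 42

42


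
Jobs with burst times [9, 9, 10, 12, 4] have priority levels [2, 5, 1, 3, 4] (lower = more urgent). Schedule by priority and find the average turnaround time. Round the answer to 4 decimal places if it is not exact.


Sort by priority (ascending = highest first):
Order: [(1, 10), (2, 9), (3, 12), (4, 4), (5, 9)]
Completion times:
  Priority 1, burst=10, C=10
  Priority 2, burst=9, C=19
  Priority 3, burst=12, C=31
  Priority 4, burst=4, C=35
  Priority 5, burst=9, C=44
Average turnaround = 139/5 = 27.8

27.8


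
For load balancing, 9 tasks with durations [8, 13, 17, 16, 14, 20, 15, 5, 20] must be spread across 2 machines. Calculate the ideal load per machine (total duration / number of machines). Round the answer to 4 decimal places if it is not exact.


Total processing time = 8 + 13 + 17 + 16 + 14 + 20 + 15 + 5 + 20 = 128
Number of machines = 2
Ideal balanced load = 128 / 2 = 64.0

64.0


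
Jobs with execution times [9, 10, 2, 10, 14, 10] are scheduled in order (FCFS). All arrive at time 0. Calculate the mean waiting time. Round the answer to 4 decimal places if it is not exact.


FCFS order (as given): [9, 10, 2, 10, 14, 10]
Waiting times:
  Job 1: wait = 0
  Job 2: wait = 9
  Job 3: wait = 19
  Job 4: wait = 21
  Job 5: wait = 31
  Job 6: wait = 45
Sum of waiting times = 125
Average waiting time = 125/6 = 20.8333

20.8333


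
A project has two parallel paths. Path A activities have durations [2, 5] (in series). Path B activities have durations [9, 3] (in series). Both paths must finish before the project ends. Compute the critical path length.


Path A total = 2 + 5 = 7
Path B total = 9 + 3 = 12
Critical path = longest path = max(7, 12) = 12

12


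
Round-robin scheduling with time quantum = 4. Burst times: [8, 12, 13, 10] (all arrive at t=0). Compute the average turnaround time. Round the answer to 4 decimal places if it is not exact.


Time quantum = 4
Execution trace:
  J1 runs 4 units, time = 4
  J2 runs 4 units, time = 8
  J3 runs 4 units, time = 12
  J4 runs 4 units, time = 16
  J1 runs 4 units, time = 20
  J2 runs 4 units, time = 24
  J3 runs 4 units, time = 28
  J4 runs 4 units, time = 32
  J2 runs 4 units, time = 36
  J3 runs 4 units, time = 40
  J4 runs 2 units, time = 42
  J3 runs 1 units, time = 43
Finish times: [20, 36, 43, 42]
Average turnaround = 141/4 = 35.25

35.25


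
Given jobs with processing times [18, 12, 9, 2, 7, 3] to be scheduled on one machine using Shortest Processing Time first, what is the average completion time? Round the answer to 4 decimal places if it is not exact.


Sort jobs by processing time (SPT order): [2, 3, 7, 9, 12, 18]
Compute completion times sequentially:
  Job 1: processing = 2, completes at 2
  Job 2: processing = 3, completes at 5
  Job 3: processing = 7, completes at 12
  Job 4: processing = 9, completes at 21
  Job 5: processing = 12, completes at 33
  Job 6: processing = 18, completes at 51
Sum of completion times = 124
Average completion time = 124/6 = 20.6667

20.6667


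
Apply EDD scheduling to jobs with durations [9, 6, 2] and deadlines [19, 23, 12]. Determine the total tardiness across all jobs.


Sort by due date (EDD order): [(2, 12), (9, 19), (6, 23)]
Compute completion times and tardiness:
  Job 1: p=2, d=12, C=2, tardiness=max(0,2-12)=0
  Job 2: p=9, d=19, C=11, tardiness=max(0,11-19)=0
  Job 3: p=6, d=23, C=17, tardiness=max(0,17-23)=0
Total tardiness = 0

0


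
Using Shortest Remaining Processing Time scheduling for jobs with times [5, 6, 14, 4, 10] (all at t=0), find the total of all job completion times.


Since all jobs arrive at t=0, SRPT equals SPT ordering.
SPT order: [4, 5, 6, 10, 14]
Completion times:
  Job 1: p=4, C=4
  Job 2: p=5, C=9
  Job 3: p=6, C=15
  Job 4: p=10, C=25
  Job 5: p=14, C=39
Total completion time = 4 + 9 + 15 + 25 + 39 = 92

92


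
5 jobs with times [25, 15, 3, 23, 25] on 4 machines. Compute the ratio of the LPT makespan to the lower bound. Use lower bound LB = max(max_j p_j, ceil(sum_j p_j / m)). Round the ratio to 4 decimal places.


LPT order: [25, 25, 23, 15, 3]
Machine loads after assignment: [25, 25, 23, 18]
LPT makespan = 25
Lower bound = max(max_job, ceil(total/4)) = max(25, 23) = 25
Ratio = 25 / 25 = 1.0

1.0


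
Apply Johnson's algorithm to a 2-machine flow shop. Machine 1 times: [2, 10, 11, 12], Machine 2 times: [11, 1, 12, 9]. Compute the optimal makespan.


Apply Johnson's rule:
  Group 1 (a <= b): [(1, 2, 11), (3, 11, 12)]
  Group 2 (a > b): [(4, 12, 9), (2, 10, 1)]
Optimal job order: [1, 3, 4, 2]
Schedule:
  Job 1: M1 done at 2, M2 done at 13
  Job 3: M1 done at 13, M2 done at 25
  Job 4: M1 done at 25, M2 done at 34
  Job 2: M1 done at 35, M2 done at 36
Makespan = 36

36
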